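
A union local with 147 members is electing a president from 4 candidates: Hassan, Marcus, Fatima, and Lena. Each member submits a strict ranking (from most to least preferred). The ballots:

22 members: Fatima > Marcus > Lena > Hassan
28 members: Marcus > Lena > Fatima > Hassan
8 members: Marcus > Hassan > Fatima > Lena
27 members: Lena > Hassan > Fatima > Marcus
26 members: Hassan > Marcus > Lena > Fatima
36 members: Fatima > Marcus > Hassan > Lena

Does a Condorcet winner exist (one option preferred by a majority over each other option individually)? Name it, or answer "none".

Checking pairwise contests:
Marcus beats Hassan 94–53.
Fatima beats Marcus 85–62.
Lena beats Fatima 81–66.
Marcus beats Lena 120–27.
Every option loses at least one head-to-head, so there is no Condorcet winner.

none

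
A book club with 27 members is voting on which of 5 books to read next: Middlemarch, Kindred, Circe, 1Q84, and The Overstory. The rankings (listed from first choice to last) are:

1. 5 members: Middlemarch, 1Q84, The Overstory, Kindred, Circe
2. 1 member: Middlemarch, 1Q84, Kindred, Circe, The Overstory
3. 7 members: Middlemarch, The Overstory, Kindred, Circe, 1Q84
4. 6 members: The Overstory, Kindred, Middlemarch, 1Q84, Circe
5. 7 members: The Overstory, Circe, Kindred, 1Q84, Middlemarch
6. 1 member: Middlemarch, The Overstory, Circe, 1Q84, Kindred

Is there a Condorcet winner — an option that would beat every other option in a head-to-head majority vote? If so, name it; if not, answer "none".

Middlemarch vs Kindred: 14–13 for Middlemarch.
Middlemarch vs Circe: 20–7 for Middlemarch.
Middlemarch vs 1Q84: 20–7 for Middlemarch.
Middlemarch vs The Overstory: 14–13 for Middlemarch.
Middlemarch beats every other option head-to-head.

Middlemarch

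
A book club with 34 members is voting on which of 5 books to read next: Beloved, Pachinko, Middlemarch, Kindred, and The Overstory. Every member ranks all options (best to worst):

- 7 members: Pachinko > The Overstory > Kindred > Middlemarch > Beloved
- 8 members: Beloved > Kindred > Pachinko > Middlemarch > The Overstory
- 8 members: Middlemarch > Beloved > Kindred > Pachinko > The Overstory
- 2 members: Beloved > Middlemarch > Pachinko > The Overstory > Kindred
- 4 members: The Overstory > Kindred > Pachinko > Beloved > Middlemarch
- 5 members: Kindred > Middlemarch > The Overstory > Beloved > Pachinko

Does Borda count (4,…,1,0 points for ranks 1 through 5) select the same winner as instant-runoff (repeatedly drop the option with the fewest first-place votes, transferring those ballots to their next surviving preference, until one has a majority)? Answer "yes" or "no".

no

Borda — scores: Beloved 73, Pachinko 64, Middlemarch 68, Kindred 86, The Overstory 49. Winner: Kindred.
Instant-runoff — R1 Beloved 10, Pachinko 7, Middlemarch 8, Kindred 5, The Overstory 4 (The Overstory out); R2 Beloved 10, Pachinko 7, Middlemarch 8, Kindred 9 (Pachinko out); R3 Beloved 10, Middlemarch 8, Kindred 16 (Middlemarch out); R4 Beloved 18, Kindred 16 (Beloved winner). Winner: Beloved.
The two methods disagree.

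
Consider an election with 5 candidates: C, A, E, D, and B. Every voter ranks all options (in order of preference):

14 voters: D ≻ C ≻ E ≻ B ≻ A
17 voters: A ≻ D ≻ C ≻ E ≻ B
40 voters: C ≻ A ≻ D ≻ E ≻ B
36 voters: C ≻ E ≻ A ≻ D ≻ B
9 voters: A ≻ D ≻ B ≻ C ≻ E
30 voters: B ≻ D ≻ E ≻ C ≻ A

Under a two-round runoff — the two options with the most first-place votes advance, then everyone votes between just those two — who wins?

Round 1 first-place votes: C 76, A 26, E 0, D 14, B 30.
C and B advance.
Runoff: C is preferred to B by 107 voters; B by 39.
C wins the runoff.

C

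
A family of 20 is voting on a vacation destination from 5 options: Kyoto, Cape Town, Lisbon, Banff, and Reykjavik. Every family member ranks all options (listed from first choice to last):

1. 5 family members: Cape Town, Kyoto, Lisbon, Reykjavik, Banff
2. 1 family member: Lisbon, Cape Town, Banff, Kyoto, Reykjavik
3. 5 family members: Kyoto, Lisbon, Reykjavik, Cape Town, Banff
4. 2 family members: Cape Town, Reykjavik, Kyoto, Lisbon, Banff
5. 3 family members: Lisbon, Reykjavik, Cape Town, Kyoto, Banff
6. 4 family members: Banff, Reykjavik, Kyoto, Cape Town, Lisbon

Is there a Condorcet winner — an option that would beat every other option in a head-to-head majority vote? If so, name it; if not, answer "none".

Checking pairwise contests:
Cape Town beats Kyoto 11–9.
Reykjavik beats Cape Town 12–8.
Kyoto beats Lisbon 16–4.
Kyoto beats Banff 15–5.
Kyoto beats Reykjavik 11–9.
Every option loses at least one head-to-head, so there is no Condorcet winner.

none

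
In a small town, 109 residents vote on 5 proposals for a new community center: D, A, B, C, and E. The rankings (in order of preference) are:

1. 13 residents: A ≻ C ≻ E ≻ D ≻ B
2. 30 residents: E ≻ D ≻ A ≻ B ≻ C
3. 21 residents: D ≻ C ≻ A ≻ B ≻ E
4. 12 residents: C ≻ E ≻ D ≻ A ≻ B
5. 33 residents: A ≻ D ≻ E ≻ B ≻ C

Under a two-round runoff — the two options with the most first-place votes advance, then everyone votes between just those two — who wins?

Round 1 first-place votes: D 21, A 46, B 0, C 12, E 30.
A and E advance.
Runoff: A is preferred to E by 67 voters; E by 42.
A wins the runoff.

A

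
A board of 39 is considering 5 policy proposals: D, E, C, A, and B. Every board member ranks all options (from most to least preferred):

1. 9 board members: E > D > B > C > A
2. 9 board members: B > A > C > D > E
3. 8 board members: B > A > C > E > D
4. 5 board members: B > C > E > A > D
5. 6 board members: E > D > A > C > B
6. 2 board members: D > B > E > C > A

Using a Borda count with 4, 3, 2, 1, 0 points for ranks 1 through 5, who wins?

D: 9·3 + 9·1 + 8·0 + 5·0 + 6·3 + 2·4 = 62
E: 9·4 + 9·0 + 8·1 + 5·2 + 6·4 + 2·2 = 82
C: 9·1 + 9·2 + 8·2 + 5·3 + 6·1 + 2·1 = 66
A: 9·0 + 9·3 + 8·3 + 5·1 + 6·2 + 2·0 = 68
B: 9·2 + 9·4 + 8·4 + 5·4 + 6·0 + 2·3 = 112
B has the highest Borda score (112).

B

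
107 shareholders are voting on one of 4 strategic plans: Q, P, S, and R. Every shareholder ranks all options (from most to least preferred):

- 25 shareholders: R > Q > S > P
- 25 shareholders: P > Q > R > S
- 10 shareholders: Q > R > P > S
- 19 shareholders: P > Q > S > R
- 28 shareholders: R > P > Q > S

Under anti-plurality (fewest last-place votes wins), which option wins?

Last-place votes: Q 0, P 25, S 63, R 19.
Q is ranked last by the fewest voters, so Q wins.

Q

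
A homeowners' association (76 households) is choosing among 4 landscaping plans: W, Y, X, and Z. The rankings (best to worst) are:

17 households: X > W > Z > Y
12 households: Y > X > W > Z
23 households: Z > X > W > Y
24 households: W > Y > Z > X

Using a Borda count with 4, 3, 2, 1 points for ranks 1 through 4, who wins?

W

W: 17·3 + 12·2 + 23·2 + 24·4 = 217
Y: 17·1 + 12·4 + 23·1 + 24·3 = 160
X: 17·4 + 12·3 + 23·3 + 24·1 = 197
Z: 17·2 + 12·1 + 23·4 + 24·2 = 186
W has the highest Borda score (217).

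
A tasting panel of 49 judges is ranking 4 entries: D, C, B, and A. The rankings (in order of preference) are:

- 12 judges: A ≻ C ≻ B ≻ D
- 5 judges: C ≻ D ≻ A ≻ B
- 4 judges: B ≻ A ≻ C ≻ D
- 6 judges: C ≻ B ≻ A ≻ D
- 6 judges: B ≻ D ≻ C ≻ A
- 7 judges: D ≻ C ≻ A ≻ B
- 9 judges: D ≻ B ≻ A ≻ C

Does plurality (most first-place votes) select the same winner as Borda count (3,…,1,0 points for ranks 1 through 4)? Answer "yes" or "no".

Plurality — first-place votes: D 16, C 11, B 10, A 12. Winner: D.
Borda — scores: D 70, C 81, B 72, A 71. Winner: C.
The two methods disagree.

no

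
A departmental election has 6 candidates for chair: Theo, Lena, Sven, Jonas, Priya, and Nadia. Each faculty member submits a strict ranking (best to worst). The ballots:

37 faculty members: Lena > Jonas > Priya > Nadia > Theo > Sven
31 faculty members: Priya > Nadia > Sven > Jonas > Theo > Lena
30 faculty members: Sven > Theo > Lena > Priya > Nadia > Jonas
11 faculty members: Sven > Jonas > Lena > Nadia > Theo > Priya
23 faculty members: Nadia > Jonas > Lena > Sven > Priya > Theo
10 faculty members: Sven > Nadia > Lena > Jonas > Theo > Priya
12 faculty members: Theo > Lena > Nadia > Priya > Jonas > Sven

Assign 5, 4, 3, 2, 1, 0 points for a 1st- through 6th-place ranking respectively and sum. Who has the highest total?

Theo: 37·1 + 31·1 + 30·4 + 11·1 + 23·0 + 10·1 + 12·5 = 269
Lena: 37·5 + 31·0 + 30·3 + 11·3 + 23·3 + 10·3 + 12·4 = 455
Sven: 37·0 + 31·3 + 30·5 + 11·5 + 23·2 + 10·5 + 12·0 = 394
Jonas: 37·4 + 31·2 + 30·0 + 11·4 + 23·4 + 10·2 + 12·1 = 378
Priya: 37·3 + 31·5 + 30·2 + 11·0 + 23·1 + 10·0 + 12·2 = 373
Nadia: 37·2 + 31·4 + 30·1 + 11·2 + 23·5 + 10·4 + 12·3 = 441
Lena has the highest Borda score (455).

Lena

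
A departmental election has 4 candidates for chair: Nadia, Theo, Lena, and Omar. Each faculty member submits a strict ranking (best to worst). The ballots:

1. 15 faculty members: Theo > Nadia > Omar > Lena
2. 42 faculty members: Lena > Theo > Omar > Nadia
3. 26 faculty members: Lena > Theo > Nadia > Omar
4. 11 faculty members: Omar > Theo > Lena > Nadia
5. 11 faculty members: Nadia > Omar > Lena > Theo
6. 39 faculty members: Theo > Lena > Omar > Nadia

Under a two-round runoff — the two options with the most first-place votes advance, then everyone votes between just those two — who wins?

Lena

Round 1 first-place votes: Nadia 11, Theo 54, Lena 68, Omar 11.
Lena and Theo advance.
Runoff: Lena is preferred to Theo by 79 voters; Theo by 65.
Lena wins the runoff.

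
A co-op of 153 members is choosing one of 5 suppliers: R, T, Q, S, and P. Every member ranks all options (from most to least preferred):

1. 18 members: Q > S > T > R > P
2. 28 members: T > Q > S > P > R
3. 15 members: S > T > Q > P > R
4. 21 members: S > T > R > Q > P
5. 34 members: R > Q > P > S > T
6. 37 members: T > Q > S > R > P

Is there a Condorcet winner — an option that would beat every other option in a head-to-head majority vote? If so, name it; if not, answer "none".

none

Checking pairwise contests:
T beats R 119–34.
S beats T 88–65.
T beats Q 101–52.
Q beats S 117–36.
R beats P 110–43.
Every option loses at least one head-to-head, so there is no Condorcet winner.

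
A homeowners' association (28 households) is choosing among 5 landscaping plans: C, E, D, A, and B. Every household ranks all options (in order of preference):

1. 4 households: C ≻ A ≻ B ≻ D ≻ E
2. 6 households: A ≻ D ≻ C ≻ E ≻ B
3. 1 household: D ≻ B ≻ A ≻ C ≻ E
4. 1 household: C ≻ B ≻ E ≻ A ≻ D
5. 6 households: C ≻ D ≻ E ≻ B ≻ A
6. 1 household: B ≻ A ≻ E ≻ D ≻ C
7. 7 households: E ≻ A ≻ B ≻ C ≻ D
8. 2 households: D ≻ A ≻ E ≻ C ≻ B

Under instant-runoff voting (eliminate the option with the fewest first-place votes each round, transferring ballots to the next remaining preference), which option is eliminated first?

B

Round 1: C 11, E 7, D 3, A 6, B 1. Eliminate B.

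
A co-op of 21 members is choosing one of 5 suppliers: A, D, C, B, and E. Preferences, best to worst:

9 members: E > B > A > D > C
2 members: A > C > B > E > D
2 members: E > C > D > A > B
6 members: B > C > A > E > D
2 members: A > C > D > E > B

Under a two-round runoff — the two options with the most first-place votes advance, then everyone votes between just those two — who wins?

Round 1 first-place votes: A 4, D 0, C 0, B 6, E 11.
E and B advance.
Runoff: E is preferred to B by 13 voters; B by 8.
E wins the runoff.

E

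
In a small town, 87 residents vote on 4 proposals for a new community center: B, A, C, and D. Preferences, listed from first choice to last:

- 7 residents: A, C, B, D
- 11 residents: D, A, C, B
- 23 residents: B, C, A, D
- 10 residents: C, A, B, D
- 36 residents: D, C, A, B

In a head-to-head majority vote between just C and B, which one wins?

Voters preferring C to B: 64; preferring B to C: 23.
C wins the head-to-head.

C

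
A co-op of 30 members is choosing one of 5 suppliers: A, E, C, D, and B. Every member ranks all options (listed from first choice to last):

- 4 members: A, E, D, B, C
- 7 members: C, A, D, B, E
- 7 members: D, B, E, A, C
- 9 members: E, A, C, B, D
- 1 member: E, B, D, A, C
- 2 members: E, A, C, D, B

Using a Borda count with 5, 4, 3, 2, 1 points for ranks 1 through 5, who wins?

A

A: 4·5 + 7·4 + 7·2 + 9·4 + 1·2 + 2·4 = 108
E: 4·4 + 7·1 + 7·3 + 9·5 + 1·5 + 2·5 = 104
C: 4·1 + 7·5 + 7·1 + 9·3 + 1·1 + 2·3 = 80
D: 4·3 + 7·3 + 7·5 + 9·1 + 1·3 + 2·2 = 84
B: 4·2 + 7·2 + 7·4 + 9·2 + 1·4 + 2·1 = 74
A has the highest Borda score (108).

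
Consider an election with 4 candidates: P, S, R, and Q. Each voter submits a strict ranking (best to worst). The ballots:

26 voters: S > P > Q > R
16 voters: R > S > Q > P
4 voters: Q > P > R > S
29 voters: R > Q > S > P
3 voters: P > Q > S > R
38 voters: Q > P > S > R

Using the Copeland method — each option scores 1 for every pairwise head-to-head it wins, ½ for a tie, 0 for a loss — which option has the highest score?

Q

P: beats R; loses to S and Q → score 1.
S: beats P and R; loses to Q → score 2.
R: loses to P, S, and Q → score 0.
Q: beats P, S, and R → score 3.
Q has the best pairwise record.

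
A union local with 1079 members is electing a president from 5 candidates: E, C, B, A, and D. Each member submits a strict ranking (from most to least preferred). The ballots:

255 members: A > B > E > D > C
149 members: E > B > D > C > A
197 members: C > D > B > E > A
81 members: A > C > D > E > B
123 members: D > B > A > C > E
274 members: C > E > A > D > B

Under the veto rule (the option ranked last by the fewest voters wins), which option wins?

D

Last-place votes: E 123, C 255, B 355, A 346, D 0.
D is ranked last by the fewest voters, so D wins.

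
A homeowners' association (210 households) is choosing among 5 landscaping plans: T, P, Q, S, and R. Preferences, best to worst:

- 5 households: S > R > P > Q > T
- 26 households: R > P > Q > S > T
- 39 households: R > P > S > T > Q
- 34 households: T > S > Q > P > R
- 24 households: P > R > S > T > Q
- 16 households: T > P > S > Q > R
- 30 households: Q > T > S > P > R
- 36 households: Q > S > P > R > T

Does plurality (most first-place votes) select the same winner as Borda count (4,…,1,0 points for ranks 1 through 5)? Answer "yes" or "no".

no

Plurality — first-place votes: T 50, P 24, Q 66, S 5, R 65. Winner: Q.
Borda — scores: T 353, P 485, Q 405, S 474, R 383. Winner: P.
The two methods disagree.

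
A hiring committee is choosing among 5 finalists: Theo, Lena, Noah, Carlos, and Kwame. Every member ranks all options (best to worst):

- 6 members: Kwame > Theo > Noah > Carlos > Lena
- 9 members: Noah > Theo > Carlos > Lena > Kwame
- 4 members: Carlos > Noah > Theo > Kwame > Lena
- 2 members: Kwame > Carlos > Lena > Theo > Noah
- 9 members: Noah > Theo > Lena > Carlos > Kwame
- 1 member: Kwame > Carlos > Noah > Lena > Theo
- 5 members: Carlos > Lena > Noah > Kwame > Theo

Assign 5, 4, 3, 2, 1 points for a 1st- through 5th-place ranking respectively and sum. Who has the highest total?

Theo: 6·4 + 9·4 + 4·3 + 2·2 + 9·4 + 1·1 + 5·1 = 118
Lena: 6·1 + 9·2 + 4·1 + 2·3 + 9·3 + 1·2 + 5·4 = 83
Noah: 6·3 + 9·5 + 4·4 + 2·1 + 9·5 + 1·3 + 5·3 = 144
Carlos: 6·2 + 9·3 + 4·5 + 2·4 + 9·2 + 1·4 + 5·5 = 114
Kwame: 6·5 + 9·1 + 4·2 + 2·5 + 9·1 + 1·5 + 5·2 = 81
Noah has the highest Borda score (144).

Noah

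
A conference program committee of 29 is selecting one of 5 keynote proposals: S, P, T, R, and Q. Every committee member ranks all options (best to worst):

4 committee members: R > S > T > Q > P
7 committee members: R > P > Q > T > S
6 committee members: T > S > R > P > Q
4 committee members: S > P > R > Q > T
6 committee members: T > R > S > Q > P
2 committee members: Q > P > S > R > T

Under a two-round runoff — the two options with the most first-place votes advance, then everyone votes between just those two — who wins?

Round 1 first-place votes: S 4, P 0, T 12, R 11, Q 2.
T and R advance.
Runoff: T is preferred to R by 12 voters; R by 17.
R wins the runoff.

R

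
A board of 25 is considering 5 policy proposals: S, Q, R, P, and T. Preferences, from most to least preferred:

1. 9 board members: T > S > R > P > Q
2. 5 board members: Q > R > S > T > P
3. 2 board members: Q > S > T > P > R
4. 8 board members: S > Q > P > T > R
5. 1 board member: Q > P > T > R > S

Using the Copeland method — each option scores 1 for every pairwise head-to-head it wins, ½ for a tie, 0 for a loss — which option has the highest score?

S: beats Q, R, P, and T → score 4.
Q: beats R, P, and T; loses to S → score 3.
R: beats P; loses to S, Q, and T → score 1.
P: loses to S, Q, R, and T → score 0.
T: beats R and P; loses to S and Q → score 2.
S has the best pairwise record.

S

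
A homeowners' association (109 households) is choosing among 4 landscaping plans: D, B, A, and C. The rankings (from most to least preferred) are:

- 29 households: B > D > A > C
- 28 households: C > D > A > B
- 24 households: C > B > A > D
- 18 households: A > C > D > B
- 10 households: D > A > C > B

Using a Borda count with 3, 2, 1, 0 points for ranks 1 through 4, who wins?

D: 29·2 + 28·2 + 24·0 + 18·1 + 10·3 = 162
B: 29·3 + 28·0 + 24·2 + 18·0 + 10·0 = 135
A: 29·1 + 28·1 + 24·1 + 18·3 + 10·2 = 155
C: 29·0 + 28·3 + 24·3 + 18·2 + 10·1 = 202
C has the highest Borda score (202).

C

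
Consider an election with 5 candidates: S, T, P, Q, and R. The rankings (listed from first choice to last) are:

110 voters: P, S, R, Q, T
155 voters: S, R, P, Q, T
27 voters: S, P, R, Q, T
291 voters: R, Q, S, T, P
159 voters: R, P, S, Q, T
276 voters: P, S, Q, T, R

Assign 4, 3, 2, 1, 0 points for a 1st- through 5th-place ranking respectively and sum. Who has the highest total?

S: 110·3 + 155·4 + 27·4 + 291·2 + 159·2 + 276·3 = 2786
T: 110·0 + 155·0 + 27·0 + 291·1 + 159·0 + 276·1 = 567
P: 110·4 + 155·2 + 27·3 + 291·0 + 159·3 + 276·4 = 2412
Q: 110·1 + 155·1 + 27·1 + 291·3 + 159·1 + 276·2 = 1876
R: 110·2 + 155·3 + 27·2 + 291·4 + 159·4 + 276·0 = 2539
S has the highest Borda score (2786).

S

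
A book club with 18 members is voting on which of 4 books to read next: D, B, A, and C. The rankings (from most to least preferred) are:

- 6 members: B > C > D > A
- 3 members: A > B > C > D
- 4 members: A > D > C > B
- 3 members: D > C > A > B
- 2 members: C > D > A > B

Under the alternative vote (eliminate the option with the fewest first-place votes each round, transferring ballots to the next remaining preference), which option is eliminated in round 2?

Round 1: D 3, B 6, A 7, C 2. Eliminate C.
Round 2: D 5, B 6, A 7. Eliminate D.

D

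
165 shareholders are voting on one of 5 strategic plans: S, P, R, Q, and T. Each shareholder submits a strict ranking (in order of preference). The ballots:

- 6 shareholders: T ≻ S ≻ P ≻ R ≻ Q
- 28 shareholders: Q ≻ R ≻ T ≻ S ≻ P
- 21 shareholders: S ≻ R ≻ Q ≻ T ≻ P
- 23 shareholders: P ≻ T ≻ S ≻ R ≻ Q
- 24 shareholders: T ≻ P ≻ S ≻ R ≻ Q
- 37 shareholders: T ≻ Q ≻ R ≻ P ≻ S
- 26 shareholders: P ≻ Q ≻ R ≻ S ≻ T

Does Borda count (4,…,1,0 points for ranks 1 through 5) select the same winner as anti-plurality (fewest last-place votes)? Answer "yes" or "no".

no

Borda — scores: S 250, P 317, R 326, Q 343, T 414. Winner: T.
Anti-plurality — last-place votes: S 37, P 49, R 0, Q 53, T 26. Winner: R.
The two methods disagree.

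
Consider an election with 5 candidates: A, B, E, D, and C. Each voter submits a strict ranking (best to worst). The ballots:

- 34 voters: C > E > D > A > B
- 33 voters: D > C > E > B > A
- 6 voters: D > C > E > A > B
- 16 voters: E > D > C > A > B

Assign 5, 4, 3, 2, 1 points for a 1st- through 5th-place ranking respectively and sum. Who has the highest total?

A: 34·2 + 33·1 + 6·2 + 16·2 = 145
B: 34·1 + 33·2 + 6·1 + 16·1 = 122
E: 34·4 + 33·3 + 6·3 + 16·5 = 333
D: 34·3 + 33·5 + 6·5 + 16·4 = 361
C: 34·5 + 33·4 + 6·4 + 16·3 = 374
C has the highest Borda score (374).

C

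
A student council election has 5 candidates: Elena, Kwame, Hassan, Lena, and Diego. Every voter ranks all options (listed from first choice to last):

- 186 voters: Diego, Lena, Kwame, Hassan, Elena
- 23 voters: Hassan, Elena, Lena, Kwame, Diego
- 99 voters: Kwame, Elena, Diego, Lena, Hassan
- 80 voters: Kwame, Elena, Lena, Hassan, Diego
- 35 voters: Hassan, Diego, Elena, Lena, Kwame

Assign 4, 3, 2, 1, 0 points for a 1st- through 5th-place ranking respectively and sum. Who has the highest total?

Elena: 186·0 + 23·3 + 99·3 + 80·3 + 35·2 = 676
Kwame: 186·2 + 23·1 + 99·4 + 80·4 + 35·0 = 1111
Hassan: 186·1 + 23·4 + 99·0 + 80·1 + 35·4 = 498
Lena: 186·3 + 23·2 + 99·1 + 80·2 + 35·1 = 898
Diego: 186·4 + 23·0 + 99·2 + 80·0 + 35·3 = 1047
Kwame has the highest Borda score (1111).

Kwame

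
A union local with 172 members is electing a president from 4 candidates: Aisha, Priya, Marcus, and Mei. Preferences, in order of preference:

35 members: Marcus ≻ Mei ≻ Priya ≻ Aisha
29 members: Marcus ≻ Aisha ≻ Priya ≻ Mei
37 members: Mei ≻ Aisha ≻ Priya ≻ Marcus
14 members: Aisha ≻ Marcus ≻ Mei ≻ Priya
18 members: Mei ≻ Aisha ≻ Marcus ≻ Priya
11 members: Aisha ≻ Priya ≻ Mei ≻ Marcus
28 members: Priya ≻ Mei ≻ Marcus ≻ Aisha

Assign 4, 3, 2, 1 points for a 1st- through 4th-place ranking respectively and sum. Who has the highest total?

Mei

Aisha: 35·1 + 29·3 + 37·3 + 14·4 + 18·3 + 11·4 + 28·1 = 415
Priya: 35·2 + 29·2 + 37·2 + 14·1 + 18·1 + 11·3 + 28·4 = 379
Marcus: 35·4 + 29·4 + 37·1 + 14·3 + 18·2 + 11·1 + 28·2 = 438
Mei: 35·3 + 29·1 + 37·4 + 14·2 + 18·4 + 11·2 + 28·3 = 488
Mei has the highest Borda score (488).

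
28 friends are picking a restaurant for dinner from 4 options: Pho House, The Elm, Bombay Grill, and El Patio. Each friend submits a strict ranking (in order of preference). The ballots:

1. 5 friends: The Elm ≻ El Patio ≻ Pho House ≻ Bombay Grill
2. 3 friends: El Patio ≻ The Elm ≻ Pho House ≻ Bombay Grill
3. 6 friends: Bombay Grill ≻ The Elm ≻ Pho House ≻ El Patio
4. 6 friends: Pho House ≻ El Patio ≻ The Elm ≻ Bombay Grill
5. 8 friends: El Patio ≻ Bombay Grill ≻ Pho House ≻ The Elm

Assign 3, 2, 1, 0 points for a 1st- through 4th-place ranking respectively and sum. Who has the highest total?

Pho House: 5·1 + 3·1 + 6·1 + 6·3 + 8·1 = 40
The Elm: 5·3 + 3·2 + 6·2 + 6·1 + 8·0 = 39
Bombay Grill: 5·0 + 3·0 + 6·3 + 6·0 + 8·2 = 34
El Patio: 5·2 + 3·3 + 6·0 + 6·2 + 8·3 = 55
El Patio has the highest Borda score (55).

El Patio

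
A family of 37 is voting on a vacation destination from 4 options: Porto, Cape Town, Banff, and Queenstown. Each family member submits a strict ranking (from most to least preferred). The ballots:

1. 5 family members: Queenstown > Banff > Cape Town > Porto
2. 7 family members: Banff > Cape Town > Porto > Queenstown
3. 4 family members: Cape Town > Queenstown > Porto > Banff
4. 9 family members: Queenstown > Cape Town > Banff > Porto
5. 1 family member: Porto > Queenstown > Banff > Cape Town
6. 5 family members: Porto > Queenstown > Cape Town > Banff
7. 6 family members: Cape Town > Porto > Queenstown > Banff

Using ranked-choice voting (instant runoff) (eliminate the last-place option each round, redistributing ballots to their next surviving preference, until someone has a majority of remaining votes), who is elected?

Queenstown

Round 1: Porto 6, Cape Town 10, Banff 7, Queenstown 14. Eliminate Porto.
Round 2: Cape Town 10, Banff 7, Queenstown 20. Queenstown has a majority.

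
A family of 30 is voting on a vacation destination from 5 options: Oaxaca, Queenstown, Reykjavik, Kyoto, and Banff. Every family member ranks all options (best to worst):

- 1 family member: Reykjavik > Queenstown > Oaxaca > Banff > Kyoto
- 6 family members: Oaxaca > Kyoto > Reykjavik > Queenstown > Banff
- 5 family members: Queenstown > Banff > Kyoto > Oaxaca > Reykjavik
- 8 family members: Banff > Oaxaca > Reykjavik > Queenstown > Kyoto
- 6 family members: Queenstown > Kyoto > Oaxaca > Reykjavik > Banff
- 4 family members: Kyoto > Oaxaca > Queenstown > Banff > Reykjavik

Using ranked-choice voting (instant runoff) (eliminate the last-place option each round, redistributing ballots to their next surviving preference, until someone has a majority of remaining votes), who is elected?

Round 1: Oaxaca 6, Queenstown 11, Reykjavik 1, Kyoto 4, Banff 8. Eliminate Reykjavik.
Round 2: Oaxaca 6, Queenstown 12, Kyoto 4, Banff 8. Eliminate Kyoto.
Round 3: Oaxaca 10, Queenstown 12, Banff 8. Eliminate Banff.
Round 4: Oaxaca 18, Queenstown 12. Oaxaca has a majority.

Oaxaca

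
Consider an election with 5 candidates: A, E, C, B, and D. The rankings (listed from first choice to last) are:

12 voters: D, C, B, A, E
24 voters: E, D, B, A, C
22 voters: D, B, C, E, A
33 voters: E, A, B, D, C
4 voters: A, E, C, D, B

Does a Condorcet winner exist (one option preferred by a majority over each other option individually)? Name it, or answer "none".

E vs A: 79–16 for E.
E vs C: 61–34 for E.
E vs B: 61–34 for E.
E vs D: 61–34 for E.
E beats every other option head-to-head.

E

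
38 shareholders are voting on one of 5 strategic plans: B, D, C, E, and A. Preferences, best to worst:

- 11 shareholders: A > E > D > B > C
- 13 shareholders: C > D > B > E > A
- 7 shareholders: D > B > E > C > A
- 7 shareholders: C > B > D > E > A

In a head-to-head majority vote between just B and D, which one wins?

D

Voters preferring B to D: 7; preferring D to B: 31.
D wins the head-to-head.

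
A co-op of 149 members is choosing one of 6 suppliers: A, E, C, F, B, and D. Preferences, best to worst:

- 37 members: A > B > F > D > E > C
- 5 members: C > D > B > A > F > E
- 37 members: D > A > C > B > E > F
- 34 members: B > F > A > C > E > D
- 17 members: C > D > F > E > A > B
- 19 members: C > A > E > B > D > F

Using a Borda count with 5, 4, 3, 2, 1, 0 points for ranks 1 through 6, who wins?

A: 37·5 + 5·2 + 37·4 + 34·3 + 17·1 + 19·4 = 538
E: 37·1 + 5·0 + 37·1 + 34·1 + 17·2 + 19·3 = 199
C: 37·0 + 5·5 + 37·3 + 34·2 + 17·5 + 19·5 = 384
F: 37·3 + 5·1 + 37·0 + 34·4 + 17·3 + 19·0 = 303
B: 37·4 + 5·3 + 37·2 + 34·5 + 17·0 + 19·2 = 445
D: 37·2 + 5·4 + 37·5 + 34·0 + 17·4 + 19·1 = 366
A has the highest Borda score (538).

A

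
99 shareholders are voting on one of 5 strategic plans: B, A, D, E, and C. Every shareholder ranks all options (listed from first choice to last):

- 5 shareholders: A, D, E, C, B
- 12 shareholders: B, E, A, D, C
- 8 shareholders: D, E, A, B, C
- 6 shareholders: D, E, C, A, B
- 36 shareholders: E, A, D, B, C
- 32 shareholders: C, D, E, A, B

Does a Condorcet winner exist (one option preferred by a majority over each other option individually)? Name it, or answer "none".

Checking pairwise contests:
A beats B 87–12.
E beats A 94–5.
A beats D 53–46.
D beats E 51–48.
B beats C 56–43.
Every option loses at least one head-to-head, so there is no Condorcet winner.

none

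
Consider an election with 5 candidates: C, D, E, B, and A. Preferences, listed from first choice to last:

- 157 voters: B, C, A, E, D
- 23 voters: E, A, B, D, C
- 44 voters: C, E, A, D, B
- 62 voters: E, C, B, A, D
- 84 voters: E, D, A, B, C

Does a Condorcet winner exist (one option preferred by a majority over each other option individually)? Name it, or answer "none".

none

Checking pairwise contests:
B beats C 264–106.
C beats D 263–107.
C beats E 201–169.
E beats B 213–157.
C beats A 263–107.
Every option loses at least one head-to-head, so there is no Condorcet winner.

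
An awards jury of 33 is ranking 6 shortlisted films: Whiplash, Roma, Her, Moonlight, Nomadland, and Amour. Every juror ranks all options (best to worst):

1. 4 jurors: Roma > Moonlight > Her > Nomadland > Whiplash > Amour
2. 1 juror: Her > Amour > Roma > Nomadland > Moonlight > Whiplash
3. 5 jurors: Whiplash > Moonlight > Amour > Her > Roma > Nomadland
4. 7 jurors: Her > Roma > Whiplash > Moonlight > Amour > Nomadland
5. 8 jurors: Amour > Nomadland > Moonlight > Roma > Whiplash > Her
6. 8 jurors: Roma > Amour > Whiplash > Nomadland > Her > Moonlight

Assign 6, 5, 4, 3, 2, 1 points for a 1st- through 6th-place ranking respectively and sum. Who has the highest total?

Whiplash: 4·2 + 1·1 + 5·6 + 7·4 + 8·2 + 8·4 = 115
Roma: 4·6 + 1·4 + 5·2 + 7·5 + 8·3 + 8·6 = 145
Her: 4·4 + 1·6 + 5·3 + 7·6 + 8·1 + 8·2 = 103
Moonlight: 4·5 + 1·2 + 5·5 + 7·3 + 8·4 + 8·1 = 108
Nomadland: 4·3 + 1·3 + 5·1 + 7·1 + 8·5 + 8·3 = 91
Amour: 4·1 + 1·5 + 5·4 + 7·2 + 8·6 + 8·5 = 131
Roma has the highest Borda score (145).

Roma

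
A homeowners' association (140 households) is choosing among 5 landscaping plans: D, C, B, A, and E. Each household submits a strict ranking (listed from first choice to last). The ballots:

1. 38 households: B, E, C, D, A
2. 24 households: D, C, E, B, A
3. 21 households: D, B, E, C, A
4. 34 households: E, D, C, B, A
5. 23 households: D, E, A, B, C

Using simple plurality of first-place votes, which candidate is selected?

D

First-place votes: D 68, C 0, B 38, A 0, E 34.
D has the most first-place votes.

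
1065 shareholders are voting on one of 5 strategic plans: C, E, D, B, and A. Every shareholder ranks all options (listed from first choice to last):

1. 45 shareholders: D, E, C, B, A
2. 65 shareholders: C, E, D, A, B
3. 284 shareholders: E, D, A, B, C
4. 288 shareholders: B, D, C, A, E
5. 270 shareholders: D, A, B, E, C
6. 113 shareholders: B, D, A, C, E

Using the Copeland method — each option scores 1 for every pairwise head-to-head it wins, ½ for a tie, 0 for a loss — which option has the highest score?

C: loses to E, D, B, and A → score 0.
E: beats C; loses to D, B, and A → score 1.
D: beats C, E, B, and A → score 4.
B: beats C and E; loses to D and A → score 2.
A: beats C, E, and B; loses to D → score 3.
D has the best pairwise record.

D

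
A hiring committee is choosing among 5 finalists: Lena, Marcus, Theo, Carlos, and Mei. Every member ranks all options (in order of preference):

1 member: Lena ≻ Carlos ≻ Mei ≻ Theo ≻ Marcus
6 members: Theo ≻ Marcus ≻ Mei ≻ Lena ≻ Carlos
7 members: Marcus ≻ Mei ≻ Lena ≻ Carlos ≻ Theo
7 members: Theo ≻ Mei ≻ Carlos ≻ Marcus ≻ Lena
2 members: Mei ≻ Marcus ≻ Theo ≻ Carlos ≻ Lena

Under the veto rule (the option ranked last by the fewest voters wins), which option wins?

Last-place votes: Lena 9, Marcus 1, Theo 7, Carlos 6, Mei 0.
Mei is ranked last by the fewest voters, so Mei wins.

Mei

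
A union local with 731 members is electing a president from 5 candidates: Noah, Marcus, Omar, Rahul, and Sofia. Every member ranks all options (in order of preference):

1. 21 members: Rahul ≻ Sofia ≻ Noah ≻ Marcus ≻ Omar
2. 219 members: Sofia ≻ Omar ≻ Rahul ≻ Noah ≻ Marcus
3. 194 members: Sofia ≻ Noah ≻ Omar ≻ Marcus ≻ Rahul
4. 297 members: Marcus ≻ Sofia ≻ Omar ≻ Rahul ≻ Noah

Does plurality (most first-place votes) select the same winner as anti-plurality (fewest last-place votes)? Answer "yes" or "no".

yes

Plurality — first-place votes: Noah 0, Marcus 297, Omar 0, Rahul 21, Sofia 413. Winner: Sofia.
Anti-plurality — last-place votes: Noah 297, Marcus 219, Omar 21, Rahul 194, Sofia 0. Winner: Sofia.
The two methods agree.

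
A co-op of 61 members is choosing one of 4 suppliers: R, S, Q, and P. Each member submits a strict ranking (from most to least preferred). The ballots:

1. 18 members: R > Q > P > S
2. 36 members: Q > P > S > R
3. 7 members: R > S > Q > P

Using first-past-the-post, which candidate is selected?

First-place votes: R 25, S 0, Q 36, P 0.
Q has the most first-place votes.

Q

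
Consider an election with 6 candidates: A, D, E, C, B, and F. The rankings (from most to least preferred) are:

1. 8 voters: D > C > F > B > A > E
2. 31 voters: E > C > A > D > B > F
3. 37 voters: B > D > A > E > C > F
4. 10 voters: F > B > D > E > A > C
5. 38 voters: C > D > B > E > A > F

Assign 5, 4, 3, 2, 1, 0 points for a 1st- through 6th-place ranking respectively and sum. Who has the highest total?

A: 8·1 + 31·3 + 37·3 + 10·1 + 38·1 = 260
D: 8·5 + 31·2 + 37·4 + 10·3 + 38·4 = 432
E: 8·0 + 31·5 + 37·2 + 10·2 + 38·2 = 325
C: 8·4 + 31·4 + 37·1 + 10·0 + 38·5 = 383
B: 8·2 + 31·1 + 37·5 + 10·4 + 38·3 = 386
F: 8·3 + 31·0 + 37·0 + 10·5 + 38·0 = 74
D has the highest Borda score (432).

D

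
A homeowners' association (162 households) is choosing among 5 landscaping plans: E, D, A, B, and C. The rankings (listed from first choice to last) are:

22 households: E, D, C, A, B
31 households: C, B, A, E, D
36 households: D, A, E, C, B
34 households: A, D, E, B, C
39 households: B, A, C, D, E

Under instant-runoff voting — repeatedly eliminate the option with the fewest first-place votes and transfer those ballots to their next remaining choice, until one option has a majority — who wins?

D

Round 1: E 22, D 36, A 34, B 39, C 31. Eliminate E.
Round 2: D 58, A 34, B 39, C 31. Eliminate C.
Round 3: D 58, A 34, B 70. Eliminate A.
Round 4: D 92, B 70. D has a majority.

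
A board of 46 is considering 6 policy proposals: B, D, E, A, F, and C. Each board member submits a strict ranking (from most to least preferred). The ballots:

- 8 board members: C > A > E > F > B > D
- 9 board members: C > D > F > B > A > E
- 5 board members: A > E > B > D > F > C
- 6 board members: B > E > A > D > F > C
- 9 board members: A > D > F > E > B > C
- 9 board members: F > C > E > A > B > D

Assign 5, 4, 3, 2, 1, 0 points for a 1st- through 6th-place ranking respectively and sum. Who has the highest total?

B: 8·1 + 9·2 + 5·3 + 6·5 + 9·1 + 9·1 = 89
D: 8·0 + 9·4 + 5·2 + 6·2 + 9·4 + 9·0 = 94
E: 8·3 + 9·0 + 5·4 + 6·4 + 9·2 + 9·3 = 113
A: 8·4 + 9·1 + 5·5 + 6·3 + 9·5 + 9·2 = 147
F: 8·2 + 9·3 + 5·1 + 6·1 + 9·3 + 9·5 = 126
C: 8·5 + 9·5 + 5·0 + 6·0 + 9·0 + 9·4 = 121
A has the highest Borda score (147).

A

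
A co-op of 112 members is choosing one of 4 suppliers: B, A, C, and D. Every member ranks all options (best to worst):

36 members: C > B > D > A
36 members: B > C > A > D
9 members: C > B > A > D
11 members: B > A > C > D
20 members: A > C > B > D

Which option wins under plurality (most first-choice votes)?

B

First-place votes: B 47, A 20, C 45, D 0.
B has the most first-place votes.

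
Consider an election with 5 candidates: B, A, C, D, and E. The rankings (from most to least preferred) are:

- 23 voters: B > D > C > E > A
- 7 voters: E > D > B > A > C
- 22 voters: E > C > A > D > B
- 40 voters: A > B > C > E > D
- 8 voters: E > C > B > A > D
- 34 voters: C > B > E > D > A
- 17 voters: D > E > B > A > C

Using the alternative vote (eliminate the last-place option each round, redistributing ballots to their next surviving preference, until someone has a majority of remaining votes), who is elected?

C

Round 1: B 23, A 40, C 34, D 17, E 37. Eliminate D.
Round 2: B 23, A 40, C 34, E 54. Eliminate B.
Round 3: A 40, C 57, E 54. Eliminate A.
Round 4: C 97, E 54. C has a majority.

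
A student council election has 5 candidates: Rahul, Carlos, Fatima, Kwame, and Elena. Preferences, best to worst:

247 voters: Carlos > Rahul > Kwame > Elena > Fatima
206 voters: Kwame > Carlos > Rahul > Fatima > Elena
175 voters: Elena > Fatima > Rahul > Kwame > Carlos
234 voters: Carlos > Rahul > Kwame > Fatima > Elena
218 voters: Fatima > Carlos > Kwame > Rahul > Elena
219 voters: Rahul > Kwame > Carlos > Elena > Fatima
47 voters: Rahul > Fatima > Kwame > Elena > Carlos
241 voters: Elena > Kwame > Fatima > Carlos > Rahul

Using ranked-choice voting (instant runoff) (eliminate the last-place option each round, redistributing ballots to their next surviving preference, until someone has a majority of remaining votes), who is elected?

Carlos

Round 1: Rahul 266, Carlos 481, Fatima 218, Kwame 206, Elena 416. Eliminate Kwame.
Round 2: Rahul 266, Carlos 687, Fatima 218, Elena 416. Eliminate Fatima.
Round 3: Rahul 266, Carlos 905, Elena 416. Carlos has a majority.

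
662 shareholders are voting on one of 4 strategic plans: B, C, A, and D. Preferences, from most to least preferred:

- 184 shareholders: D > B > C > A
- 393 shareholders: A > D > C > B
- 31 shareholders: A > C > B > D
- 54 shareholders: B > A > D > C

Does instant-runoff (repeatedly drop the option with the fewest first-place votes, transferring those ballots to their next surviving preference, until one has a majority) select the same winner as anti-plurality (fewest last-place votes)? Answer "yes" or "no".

no

Instant-runoff — R1 B 54, C 0, A 424, D 184 (A winner). Winner: A.
Anti-plurality — last-place votes: B 393, C 54, A 184, D 31. Winner: D.
The two methods disagree.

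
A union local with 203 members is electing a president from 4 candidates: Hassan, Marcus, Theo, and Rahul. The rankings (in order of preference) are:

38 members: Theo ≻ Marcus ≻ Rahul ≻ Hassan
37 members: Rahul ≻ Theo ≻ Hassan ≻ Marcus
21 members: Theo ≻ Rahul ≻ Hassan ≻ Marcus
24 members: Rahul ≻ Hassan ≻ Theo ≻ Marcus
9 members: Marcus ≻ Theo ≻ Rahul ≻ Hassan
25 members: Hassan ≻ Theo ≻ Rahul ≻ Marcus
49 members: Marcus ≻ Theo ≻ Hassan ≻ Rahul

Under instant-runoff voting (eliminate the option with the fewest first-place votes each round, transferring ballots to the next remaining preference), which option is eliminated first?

Round 1: Hassan 25, Marcus 58, Theo 59, Rahul 61. Eliminate Hassan.

Hassan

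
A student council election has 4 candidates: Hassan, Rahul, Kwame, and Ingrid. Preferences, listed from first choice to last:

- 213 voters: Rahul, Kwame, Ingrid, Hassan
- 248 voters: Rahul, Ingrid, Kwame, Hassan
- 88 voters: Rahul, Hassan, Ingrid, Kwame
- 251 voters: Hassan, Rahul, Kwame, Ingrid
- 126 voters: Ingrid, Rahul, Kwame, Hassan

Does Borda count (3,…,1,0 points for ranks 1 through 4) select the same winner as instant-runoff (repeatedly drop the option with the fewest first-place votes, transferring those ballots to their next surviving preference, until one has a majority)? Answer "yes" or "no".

Borda — scores: Hassan 929, Rahul 2401, Kwame 1051, Ingrid 1175. Winner: Rahul.
Instant-runoff — R1 Hassan 251, Rahul 549, Kwame 0, Ingrid 126 (Rahul winner). Winner: Rahul.
The two methods agree.

yes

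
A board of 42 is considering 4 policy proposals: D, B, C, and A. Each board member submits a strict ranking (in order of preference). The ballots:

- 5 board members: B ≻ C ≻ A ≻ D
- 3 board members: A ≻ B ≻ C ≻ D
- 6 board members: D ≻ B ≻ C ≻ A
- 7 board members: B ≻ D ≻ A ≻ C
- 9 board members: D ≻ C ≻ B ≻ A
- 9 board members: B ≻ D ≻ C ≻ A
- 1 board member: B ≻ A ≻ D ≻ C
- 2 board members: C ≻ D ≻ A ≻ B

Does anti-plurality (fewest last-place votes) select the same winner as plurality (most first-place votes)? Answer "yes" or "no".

yes

Anti-plurality — last-place votes: D 8, B 2, C 8, A 24. Winner: B.
Plurality — first-place votes: D 15, B 22, C 2, A 3. Winner: B.
The two methods agree.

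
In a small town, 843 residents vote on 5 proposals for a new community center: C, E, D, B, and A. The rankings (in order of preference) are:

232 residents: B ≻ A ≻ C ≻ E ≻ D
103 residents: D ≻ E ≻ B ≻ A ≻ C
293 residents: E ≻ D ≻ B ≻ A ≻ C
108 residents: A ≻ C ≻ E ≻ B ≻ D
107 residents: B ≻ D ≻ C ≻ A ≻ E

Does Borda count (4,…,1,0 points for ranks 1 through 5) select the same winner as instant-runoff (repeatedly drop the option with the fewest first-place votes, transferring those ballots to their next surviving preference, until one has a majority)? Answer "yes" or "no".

Borda — scores: C 1002, E 1929, D 1612, B 2256, A 1631. Winner: B.
Instant-runoff — R1 C 0, E 293, D 103, B 339, A 108 (C out); R2 E 293, D 103, B 339, A 108 (D out); R3 E 396, B 339, A 108 (A out); R4 E 504, B 339 (E winner). Winner: E.
The two methods disagree.

no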